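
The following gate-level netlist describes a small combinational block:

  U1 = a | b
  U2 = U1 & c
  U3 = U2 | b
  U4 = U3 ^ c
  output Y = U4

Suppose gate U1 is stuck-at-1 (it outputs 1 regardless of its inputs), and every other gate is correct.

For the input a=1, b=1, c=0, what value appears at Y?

Propagate with U1 forced: U1=1 [stuck-at-1], U2=0, U3=1, U4=1.
So Y = 1. (Same as the fault-free value — the fault is masked on this input.)

1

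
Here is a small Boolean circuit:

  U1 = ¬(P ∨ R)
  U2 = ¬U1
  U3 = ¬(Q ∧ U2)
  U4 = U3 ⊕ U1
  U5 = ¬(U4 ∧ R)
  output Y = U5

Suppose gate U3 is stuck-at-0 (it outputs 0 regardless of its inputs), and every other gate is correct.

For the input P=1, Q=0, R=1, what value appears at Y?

1

Propagate with U3 forced: U1=0, U2=1, U3=0 [stuck-at-0], U4=0, U5=1.
So Y = 1. (Without the fault it would be 0.)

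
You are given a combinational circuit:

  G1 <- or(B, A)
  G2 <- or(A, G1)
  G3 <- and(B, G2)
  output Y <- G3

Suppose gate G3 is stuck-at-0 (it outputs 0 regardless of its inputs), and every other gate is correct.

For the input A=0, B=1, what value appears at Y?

0

Propagate with G3 forced: G1=1, G2=1, G3=0 [stuck-at-0].
So Y = 0. (Without the fault it would be 1.)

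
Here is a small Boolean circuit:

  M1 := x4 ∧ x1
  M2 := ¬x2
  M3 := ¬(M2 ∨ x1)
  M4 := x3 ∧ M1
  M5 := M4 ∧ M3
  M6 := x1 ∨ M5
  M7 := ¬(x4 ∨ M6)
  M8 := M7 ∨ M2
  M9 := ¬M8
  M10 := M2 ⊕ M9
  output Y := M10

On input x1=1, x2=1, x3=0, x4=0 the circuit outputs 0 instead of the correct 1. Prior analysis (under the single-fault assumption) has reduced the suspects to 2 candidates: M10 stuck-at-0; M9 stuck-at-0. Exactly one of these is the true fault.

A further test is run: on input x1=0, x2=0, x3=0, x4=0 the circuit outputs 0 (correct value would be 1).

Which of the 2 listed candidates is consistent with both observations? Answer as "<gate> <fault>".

M10 stuck-at-0

Evaluate each candidate on input x1=0, x2=0, x3=0, x4=0:
  M10 stuck-at-0: M1=0, M2=1, M3=0, M4=0, M5=0, M6=0, M7=1, M8=1, M9=0, M10=0 [stuck-at-0] → 0 — matches
  M9 stuck-at-0: M1=0, M2=1, M3=0, M4=0, M5=0, M6=0, M7=1, M8=1, M9=0 [stuck-at-0], M10=1 → 1 — eliminated
Only M10 stuck-at-0 reproduces the observed 0.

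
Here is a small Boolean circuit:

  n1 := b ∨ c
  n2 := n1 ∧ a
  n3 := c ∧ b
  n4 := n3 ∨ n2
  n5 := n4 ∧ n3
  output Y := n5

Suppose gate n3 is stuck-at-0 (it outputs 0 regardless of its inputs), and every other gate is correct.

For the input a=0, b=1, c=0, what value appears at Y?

Propagate with n3 forced: n1=1, n2=0, n3=0 [stuck-at-0], n4=0, n5=0.
So Y = 0. (Same as the fault-free value — the fault is masked on this input.)

0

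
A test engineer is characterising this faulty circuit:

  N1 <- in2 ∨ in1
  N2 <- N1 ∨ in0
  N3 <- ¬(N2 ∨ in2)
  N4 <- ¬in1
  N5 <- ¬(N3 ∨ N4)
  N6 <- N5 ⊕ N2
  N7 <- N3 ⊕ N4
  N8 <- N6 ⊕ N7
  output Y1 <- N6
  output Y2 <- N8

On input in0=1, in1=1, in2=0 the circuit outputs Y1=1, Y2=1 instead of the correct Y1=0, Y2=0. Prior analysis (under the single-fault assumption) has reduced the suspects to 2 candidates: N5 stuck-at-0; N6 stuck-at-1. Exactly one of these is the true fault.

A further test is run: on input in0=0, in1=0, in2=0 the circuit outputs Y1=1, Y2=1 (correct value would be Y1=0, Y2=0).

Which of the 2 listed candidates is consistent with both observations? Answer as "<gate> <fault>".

N6 stuck-at-1

Evaluate each candidate on input in0=0, in1=0, in2=0:
  N5 stuck-at-0: N1=0, N2=0, N3=1, N4=1, N5=0 [stuck-at-0], N6=0, N7=0, N8=0 → Y1=0, Y2=0 — eliminated
  N6 stuck-at-1: N1=0, N2=0, N3=1, N4=1, N5=0, N6=1 [stuck-at-1], N7=0, N8=1 → Y1=1, Y2=1 — matches
Only N6 stuck-at-1 reproduces the observed Y1=1, Y2=1.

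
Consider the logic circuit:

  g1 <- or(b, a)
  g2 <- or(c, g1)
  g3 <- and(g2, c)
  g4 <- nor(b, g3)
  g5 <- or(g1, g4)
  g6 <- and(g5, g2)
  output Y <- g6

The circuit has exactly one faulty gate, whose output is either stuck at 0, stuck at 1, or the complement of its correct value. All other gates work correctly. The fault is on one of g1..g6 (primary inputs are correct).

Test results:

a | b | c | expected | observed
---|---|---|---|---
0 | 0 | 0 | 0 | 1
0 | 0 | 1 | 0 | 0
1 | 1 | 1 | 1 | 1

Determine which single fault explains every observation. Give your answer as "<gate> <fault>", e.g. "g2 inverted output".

Fault-free values for test 1 (a=0, b=0, c=0): g1=0, g2=0, g3=0, g4=1, g5=1, g6=0, giving Y=0. Observed 1.
Test 1: faults giving observed 1 are {g1 stuck-at-1, g1 inverted output, g2 stuck-at-1, g2 inverted output, g6 stuck-at-1, g6 inverted output}.
Test 2 (a=0, b=0, c=1): fault-free g1=0, g2=1, g3=1, g4=0, g5=0, g6=0 → 0; observed 0. Eliminates g1 stuck-at-1, g1 inverted output, g6 stuck-at-1, g6 inverted output.
Test 3 (a=1, b=1, c=1): fault-free g1=1, g2=1, g3=1, g4=0, g5=1, g6=1 → 1; observed 1. Eliminates g2 inverted output.
Only g2 stuck-at-1 is consistent with every test.

g2 stuck-at-1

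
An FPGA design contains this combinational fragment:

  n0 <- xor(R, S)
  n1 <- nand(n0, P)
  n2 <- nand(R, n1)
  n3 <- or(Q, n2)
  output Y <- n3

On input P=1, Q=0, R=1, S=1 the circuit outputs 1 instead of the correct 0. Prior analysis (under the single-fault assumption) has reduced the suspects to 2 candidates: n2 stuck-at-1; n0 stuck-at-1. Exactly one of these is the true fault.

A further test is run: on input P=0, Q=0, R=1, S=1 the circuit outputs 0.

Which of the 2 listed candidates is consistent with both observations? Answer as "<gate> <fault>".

Evaluate each candidate on input P=0, Q=0, R=1, S=1:
  n2 stuck-at-1: n0=0, n1=1, n2=1 [stuck-at-1], n3=1 → 1 — eliminated
  n0 stuck-at-1: n0=1 [stuck-at-1], n1=1, n2=0, n3=0 → 0 — matches
Only n0 stuck-at-1 reproduces the observed 0.

n0 stuck-at-1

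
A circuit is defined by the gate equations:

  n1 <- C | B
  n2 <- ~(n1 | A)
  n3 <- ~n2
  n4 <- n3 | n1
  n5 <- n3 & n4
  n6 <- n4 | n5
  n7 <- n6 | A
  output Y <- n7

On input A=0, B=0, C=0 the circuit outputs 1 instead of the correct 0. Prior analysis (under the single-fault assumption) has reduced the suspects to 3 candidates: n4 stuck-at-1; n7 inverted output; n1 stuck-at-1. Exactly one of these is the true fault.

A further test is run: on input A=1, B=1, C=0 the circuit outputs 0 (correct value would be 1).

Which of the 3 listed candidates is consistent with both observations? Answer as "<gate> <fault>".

Evaluate each candidate on input A=1, B=1, C=0:
  n4 stuck-at-1: n1=1, n2=0, n3=1, n4=1 [stuck-at-1], n5=1, n6=1, n7=1 → 1 — eliminated
  n7 inverted output: n1=1, n2=0, n3=1, n4=1, n5=1, n6=1, n7=0 [inverted output] → 0 — matches
  n1 stuck-at-1: n1=1 [stuck-at-1], n2=0, n3=1, n4=1, n5=1, n6=1, n7=1 → 1 — eliminated
Only n7 inverted output reproduces the observed 0.

n7 inverted output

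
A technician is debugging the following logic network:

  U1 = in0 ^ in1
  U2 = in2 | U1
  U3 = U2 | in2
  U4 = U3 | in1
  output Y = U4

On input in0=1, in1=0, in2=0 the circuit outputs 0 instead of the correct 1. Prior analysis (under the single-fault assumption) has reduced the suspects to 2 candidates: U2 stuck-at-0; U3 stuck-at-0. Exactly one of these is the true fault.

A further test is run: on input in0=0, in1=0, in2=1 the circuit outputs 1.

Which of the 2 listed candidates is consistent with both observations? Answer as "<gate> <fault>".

Evaluate each candidate on input in0=0, in1=0, in2=1:
  U2 stuck-at-0: U1=0, U2=0 [stuck-at-0], U3=1, U4=1 → 1 — matches
  U3 stuck-at-0: U1=0, U2=1, U3=0 [stuck-at-0], U4=0 → 0 — eliminated
Only U2 stuck-at-0 reproduces the observed 1.

U2 stuck-at-0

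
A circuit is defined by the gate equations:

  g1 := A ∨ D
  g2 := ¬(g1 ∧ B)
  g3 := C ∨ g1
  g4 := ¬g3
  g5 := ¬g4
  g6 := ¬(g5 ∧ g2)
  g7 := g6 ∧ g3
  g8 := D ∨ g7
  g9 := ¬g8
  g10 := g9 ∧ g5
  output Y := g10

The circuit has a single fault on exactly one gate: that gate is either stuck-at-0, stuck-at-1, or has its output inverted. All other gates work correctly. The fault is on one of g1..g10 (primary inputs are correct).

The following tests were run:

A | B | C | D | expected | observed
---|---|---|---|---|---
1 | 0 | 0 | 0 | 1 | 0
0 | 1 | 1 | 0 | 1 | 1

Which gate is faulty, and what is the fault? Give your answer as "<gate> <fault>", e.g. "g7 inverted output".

Fault-free values for test 1 (A=1, B=0, C=0, D=0): g1=1, g2=1, g3=1, g4=0, g5=1, g6=0, g7=0, g8=0, g9=1, g10=1, giving Y=1. Observed 0.
Test 1: faults giving observed 0 are {g1 stuck-at-0, g1 inverted output, g2 stuck-at-0, g2 inverted output, g3 stuck-at-0, g3 inverted output, g4 stuck-at-1, g4 inverted output, g5 stuck-at-0, g5 inverted output, g6 stuck-at-1, g6 inverted output, g7 stuck-at-1, g7 inverted output, g8 stuck-at-1, g8 inverted output, g9 stuck-at-0, g9 inverted output, g10 stuck-at-0, g10 inverted output}.
Test 2 (A=0, B=1, C=1, D=0): fault-free g1=0, g2=1, g3=1, g4=0, g5=1, g6=0, g7=0, g8=0, g9=1, g10=1 → 1; observed 1. Eliminates g1 inverted output, g2 stuck-at-0, g2 inverted output, g3 stuck-at-0, g3 inverted output, g4 stuck-at-1, g4 inverted output, g5 stuck-at-0, g5 inverted output, g6 stuck-at-1, g6 inverted output, g7 stuck-at-1, g7 inverted output, g8 stuck-at-1, g8 inverted output, g9 stuck-at-0, g9 inverted output, g10 stuck-at-0, g10 inverted output.
Only g1 stuck-at-0 is consistent with every test.

g1 stuck-at-0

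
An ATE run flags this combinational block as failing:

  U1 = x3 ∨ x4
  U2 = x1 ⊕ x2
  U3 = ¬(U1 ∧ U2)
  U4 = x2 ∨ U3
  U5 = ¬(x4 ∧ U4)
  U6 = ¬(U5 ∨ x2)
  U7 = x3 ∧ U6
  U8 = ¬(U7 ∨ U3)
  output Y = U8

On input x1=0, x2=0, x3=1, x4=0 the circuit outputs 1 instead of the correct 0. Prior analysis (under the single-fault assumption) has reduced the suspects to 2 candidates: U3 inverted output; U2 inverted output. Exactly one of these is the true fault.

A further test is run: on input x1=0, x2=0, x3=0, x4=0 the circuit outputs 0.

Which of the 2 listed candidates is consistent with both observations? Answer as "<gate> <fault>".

Evaluate each candidate on input x1=0, x2=0, x3=0, x4=0:
  U3 inverted output: U1=0, U2=0, U3=0 [inverted output], U4=0, U5=1, U6=0, U7=0, U8=1 → 1 — eliminated
  U2 inverted output: U1=0, U2=1 [inverted output], U3=1, U4=1, U5=1, U6=0, U7=0, U8=0 → 0 — matches
Only U2 inverted output reproduces the observed 0.

U2 inverted output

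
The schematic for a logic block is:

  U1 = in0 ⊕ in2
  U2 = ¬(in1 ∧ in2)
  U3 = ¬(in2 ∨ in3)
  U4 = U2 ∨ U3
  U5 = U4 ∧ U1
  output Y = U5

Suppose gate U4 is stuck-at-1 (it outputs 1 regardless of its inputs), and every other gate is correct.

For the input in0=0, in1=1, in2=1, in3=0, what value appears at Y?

1

Propagate with U4 forced: U1=1, U2=0, U3=0, U4=1 [stuck-at-1], U5=1.
So Y = 1. (Without the fault it would be 0.)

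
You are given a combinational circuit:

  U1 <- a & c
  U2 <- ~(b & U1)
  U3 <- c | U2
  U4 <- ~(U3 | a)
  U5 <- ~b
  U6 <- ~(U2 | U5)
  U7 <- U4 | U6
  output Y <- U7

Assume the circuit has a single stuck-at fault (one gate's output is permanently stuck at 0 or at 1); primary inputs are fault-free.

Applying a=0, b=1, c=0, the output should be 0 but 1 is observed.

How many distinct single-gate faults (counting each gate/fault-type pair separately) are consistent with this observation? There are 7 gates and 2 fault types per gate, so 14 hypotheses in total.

Fault-free: U1=0, U2=1, U3=1, U4=0, U5=0, U6=0, U7=0 → 0. Observed 1.
  U1 stuck-at-0: output 0 ✗
  U1 stuck-at-1: output 1 ✓
  U2 stuck-at-0: output 1 ✓
  U2 stuck-at-1: output 0 ✗
  U3 stuck-at-0: output 1 ✓
  U3 stuck-at-1: output 0 ✗
  U4 stuck-at-0: output 0 ✗
  U4 stuck-at-1: output 1 ✓
  U5 stuck-at-0: output 0 ✗
  U5 stuck-at-1: output 0 ✗
  U6 stuck-at-0: output 0 ✗
  U6 stuck-at-1: output 1 ✓
  U7 stuck-at-0: output 0 ✗
  U7 stuck-at-1: output 1 ✓
Consistent faults: {U1 stuck-at-1, U2 stuck-at-0, U3 stuck-at-0, U4 stuck-at-1, U6 stuck-at-1, U7 stuck-at-1} — 6 in all.

6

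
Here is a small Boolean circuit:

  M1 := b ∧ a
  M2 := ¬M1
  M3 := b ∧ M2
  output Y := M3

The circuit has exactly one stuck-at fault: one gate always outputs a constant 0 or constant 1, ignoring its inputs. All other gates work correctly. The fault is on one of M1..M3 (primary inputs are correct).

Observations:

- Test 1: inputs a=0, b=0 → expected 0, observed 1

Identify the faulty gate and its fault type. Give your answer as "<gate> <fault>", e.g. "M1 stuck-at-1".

Fault-free values for test 1 (a=0, b=0): M1=0, M2=1, M3=0, giving Y=0. Observed 1.
Test 1: faults giving observed 1 are {M3 stuck-at-1}.
Only M3 stuck-at-1 is consistent with every test.

M3 stuck-at-1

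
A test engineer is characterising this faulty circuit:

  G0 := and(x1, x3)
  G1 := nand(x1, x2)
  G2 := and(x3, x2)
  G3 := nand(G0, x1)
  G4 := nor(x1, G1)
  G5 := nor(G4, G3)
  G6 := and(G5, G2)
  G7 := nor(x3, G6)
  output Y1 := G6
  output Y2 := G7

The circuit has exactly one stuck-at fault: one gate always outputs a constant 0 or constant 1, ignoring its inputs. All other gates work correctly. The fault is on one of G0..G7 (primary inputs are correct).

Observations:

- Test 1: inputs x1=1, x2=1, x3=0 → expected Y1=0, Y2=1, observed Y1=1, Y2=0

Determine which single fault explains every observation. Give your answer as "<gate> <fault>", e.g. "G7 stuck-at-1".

Fault-free values for test 1 (x1=1, x2=1, x3=0): G0=0, G1=0, G2=0, G3=1, G4=0, G5=0, G6=0, G7=1, giving Y1=0, Y2=1. Observed Y1=1, Y2=0.
Test 1: faults giving observed Y1=1, Y2=0 are {G6 stuck-at-1}.
Only G6 stuck-at-1 is consistent with every test.

G6 stuck-at-1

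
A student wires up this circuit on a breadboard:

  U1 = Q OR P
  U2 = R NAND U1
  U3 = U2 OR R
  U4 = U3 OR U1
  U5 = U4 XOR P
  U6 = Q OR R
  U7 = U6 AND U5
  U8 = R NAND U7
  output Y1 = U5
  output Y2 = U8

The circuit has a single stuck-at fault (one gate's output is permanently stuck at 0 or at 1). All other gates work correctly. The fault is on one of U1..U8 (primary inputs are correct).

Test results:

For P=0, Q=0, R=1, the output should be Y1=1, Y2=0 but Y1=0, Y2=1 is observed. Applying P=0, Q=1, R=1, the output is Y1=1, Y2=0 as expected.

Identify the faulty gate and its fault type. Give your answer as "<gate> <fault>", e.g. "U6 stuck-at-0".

U3 stuck-at-0

Fault-free values for test 1 (P=0, Q=0, R=1): U1=0, U2=1, U3=1, U4=1, U5=1, U6=1, U7=1, U8=0, giving Y1=1, Y2=0. Observed Y1=0, Y2=1.
Test 1: faults giving observed Y1=0, Y2=1 are {U3 stuck-at-0, U4 stuck-at-0, U5 stuck-at-0}.
Test 2 (P=0, Q=1, R=1): fault-free U1=1, U2=0, U3=1, U4=1, U5=1, U6=1, U7=1, U8=0 → Y1=1, Y2=0; observed Y1=1, Y2=0. Eliminates U4 stuck-at-0, U5 stuck-at-0.
Only U3 stuck-at-0 is consistent with every test.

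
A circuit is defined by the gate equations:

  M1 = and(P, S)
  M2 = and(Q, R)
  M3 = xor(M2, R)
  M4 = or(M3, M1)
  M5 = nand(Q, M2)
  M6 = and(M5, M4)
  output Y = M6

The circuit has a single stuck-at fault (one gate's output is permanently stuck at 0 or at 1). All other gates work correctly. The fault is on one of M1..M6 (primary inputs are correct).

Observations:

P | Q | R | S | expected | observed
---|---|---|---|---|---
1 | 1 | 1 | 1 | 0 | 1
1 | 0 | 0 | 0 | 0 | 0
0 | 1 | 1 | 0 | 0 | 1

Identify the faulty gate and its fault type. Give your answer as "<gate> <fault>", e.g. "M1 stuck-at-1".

M2 stuck-at-0

Fault-free values for test 1 (P=1, Q=1, R=1, S=1): M1=1, M2=1, M3=0, M4=1, M5=0, M6=0, giving Y=0. Observed 1.
Test 1: faults giving observed 1 are {M2 stuck-at-0, M5 stuck-at-1, M6 stuck-at-1}.
Test 2 (P=1, Q=0, R=0, S=0): fault-free M1=0, M2=0, M3=0, M4=0, M5=1, M6=0 → 0; observed 0. Eliminates M6 stuck-at-1.
Test 3 (P=0, Q=1, R=1, S=0): fault-free M1=0, M2=1, M3=0, M4=0, M5=0, M6=0 → 0; observed 1. Eliminates M5 stuck-at-1.
Only M2 stuck-at-0 is consistent with every test.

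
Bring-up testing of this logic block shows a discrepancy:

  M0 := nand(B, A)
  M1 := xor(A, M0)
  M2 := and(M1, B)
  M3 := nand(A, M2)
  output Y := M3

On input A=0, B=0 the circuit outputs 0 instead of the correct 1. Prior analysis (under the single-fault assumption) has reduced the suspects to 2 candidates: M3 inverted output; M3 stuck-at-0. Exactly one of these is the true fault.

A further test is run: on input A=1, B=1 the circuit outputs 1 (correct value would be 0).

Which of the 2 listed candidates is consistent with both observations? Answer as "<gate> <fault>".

M3 inverted output

Evaluate each candidate on input A=1, B=1:
  M3 inverted output: M0=0, M1=1, M2=1, M3=1 [inverted output] → 1 — matches
  M3 stuck-at-0: M0=0, M1=1, M2=1, M3=0 [stuck-at-0] → 0 — eliminated
Only M3 inverted output reproduces the observed 1.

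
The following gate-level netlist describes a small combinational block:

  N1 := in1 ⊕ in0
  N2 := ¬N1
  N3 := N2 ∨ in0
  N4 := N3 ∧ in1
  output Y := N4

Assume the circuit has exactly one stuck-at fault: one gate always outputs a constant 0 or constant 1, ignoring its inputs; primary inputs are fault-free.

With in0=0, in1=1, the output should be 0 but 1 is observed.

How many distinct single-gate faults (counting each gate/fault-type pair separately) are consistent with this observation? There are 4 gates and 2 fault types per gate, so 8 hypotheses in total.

Fault-free: N1=1, N2=0, N3=0, N4=0 → 0. Observed 1.
  N1 stuck-at-0: output 1 ✓
  N1 stuck-at-1: output 0 ✗
  N2 stuck-at-0: output 0 ✗
  N2 stuck-at-1: output 1 ✓
  N3 stuck-at-0: output 0 ✗
  N3 stuck-at-1: output 1 ✓
  N4 stuck-at-0: output 0 ✗
  N4 stuck-at-1: output 1 ✓
Consistent faults: {N1 stuck-at-0, N2 stuck-at-1, N3 stuck-at-1, N4 stuck-at-1} — 4 in all.

4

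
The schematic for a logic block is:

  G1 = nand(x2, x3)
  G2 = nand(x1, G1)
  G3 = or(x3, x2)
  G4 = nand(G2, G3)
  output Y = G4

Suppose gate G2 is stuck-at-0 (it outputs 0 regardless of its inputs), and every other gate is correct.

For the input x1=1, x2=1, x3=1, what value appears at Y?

1

Propagate with G2 forced: G1=0, G2=0 [stuck-at-0], G3=1, G4=1.
So Y = 1. (Without the fault it would be 0.)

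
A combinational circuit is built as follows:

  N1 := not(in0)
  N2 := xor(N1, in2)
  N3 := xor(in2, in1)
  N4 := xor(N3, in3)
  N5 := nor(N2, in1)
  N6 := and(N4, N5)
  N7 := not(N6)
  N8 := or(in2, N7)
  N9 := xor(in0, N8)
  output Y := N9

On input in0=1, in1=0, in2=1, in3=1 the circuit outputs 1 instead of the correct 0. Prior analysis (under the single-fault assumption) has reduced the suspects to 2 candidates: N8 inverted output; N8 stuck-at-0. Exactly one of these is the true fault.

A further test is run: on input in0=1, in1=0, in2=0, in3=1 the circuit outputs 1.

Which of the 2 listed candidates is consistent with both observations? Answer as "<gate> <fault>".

Evaluate each candidate on input in0=1, in1=0, in2=0, in3=1:
  N8 inverted output: N1=0, N2=0, N3=0, N4=1, N5=1, N6=1, N7=0, N8=1 [inverted output], N9=0 → 0 — eliminated
  N8 stuck-at-0: N1=0, N2=0, N3=0, N4=1, N5=1, N6=1, N7=0, N8=0 [stuck-at-0], N9=1 → 1 — matches
Only N8 stuck-at-0 reproduces the observed 1.

N8 stuck-at-0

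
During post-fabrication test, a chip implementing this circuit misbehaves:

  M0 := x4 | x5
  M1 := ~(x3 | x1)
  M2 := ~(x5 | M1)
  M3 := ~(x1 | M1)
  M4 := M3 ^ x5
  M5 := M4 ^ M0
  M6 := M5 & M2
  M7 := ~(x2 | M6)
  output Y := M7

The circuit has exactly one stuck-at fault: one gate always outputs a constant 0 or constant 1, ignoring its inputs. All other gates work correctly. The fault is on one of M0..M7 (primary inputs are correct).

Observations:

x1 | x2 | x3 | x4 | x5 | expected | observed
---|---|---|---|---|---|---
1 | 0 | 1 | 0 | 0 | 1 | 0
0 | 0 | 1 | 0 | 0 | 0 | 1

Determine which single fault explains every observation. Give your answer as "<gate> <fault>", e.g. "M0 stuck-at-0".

M0 stuck-at-1

Fault-free values for test 1 (x1=1, x2=0, x3=1, x4=0, x5=0): M0=0, M1=0, M2=1, M3=0, M4=0, M5=0, M6=0, M7=1, giving Y=1. Observed 0.
Test 1: faults giving observed 0 are {M0 stuck-at-1, M3 stuck-at-1, M4 stuck-at-1, M5 stuck-at-1, M6 stuck-at-1, M7 stuck-at-0}.
Test 2 (x1=0, x2=0, x3=1, x4=0, x5=0): fault-free M0=0, M1=0, M2=1, M3=1, M4=1, M5=1, M6=1, M7=0 → 0; observed 1. Eliminates M3 stuck-at-1, M4 stuck-at-1, M5 stuck-at-1, M6 stuck-at-1, M7 stuck-at-0.
Only M0 stuck-at-1 is consistent with every test.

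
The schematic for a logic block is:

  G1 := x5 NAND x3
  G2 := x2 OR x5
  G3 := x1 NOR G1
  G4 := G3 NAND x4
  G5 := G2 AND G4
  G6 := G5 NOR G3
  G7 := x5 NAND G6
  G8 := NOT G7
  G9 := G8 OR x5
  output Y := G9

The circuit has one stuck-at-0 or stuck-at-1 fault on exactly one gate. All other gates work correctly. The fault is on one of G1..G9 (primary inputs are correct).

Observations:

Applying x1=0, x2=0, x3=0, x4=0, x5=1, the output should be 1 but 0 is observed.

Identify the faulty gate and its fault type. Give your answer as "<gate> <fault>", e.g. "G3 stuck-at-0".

Fault-free values for test 1 (x1=0, x2=0, x3=0, x4=0, x5=1): G1=1, G2=1, G3=0, G4=1, G5=1, G6=0, G7=1, G8=0, G9=1, giving Y=1. Observed 0.
Test 1: faults giving observed 0 are {G9 stuck-at-0}.
Only G9 stuck-at-0 is consistent with every test.

G9 stuck-at-0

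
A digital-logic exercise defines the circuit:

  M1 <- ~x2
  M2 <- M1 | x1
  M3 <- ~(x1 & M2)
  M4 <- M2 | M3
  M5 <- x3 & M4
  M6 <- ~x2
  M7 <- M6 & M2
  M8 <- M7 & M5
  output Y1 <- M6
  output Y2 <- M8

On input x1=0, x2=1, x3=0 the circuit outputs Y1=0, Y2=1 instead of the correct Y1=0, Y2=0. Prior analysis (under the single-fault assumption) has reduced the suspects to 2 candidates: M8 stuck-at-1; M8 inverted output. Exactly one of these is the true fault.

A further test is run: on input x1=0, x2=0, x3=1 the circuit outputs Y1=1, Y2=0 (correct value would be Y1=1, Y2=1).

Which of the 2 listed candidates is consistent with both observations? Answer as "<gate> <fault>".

Evaluate each candidate on input x1=0, x2=0, x3=1:
  M8 stuck-at-1: M1=1, M2=1, M3=1, M4=1, M5=1, M6=1, M7=1, M8=1 [stuck-at-1] → Y1=1, Y2=1 — eliminated
  M8 inverted output: M1=1, M2=1, M3=1, M4=1, M5=1, M6=1, M7=1, M8=0 [inverted output] → Y1=1, Y2=0 — matches
Only M8 inverted output reproduces the observed Y1=1, Y2=0.

M8 inverted output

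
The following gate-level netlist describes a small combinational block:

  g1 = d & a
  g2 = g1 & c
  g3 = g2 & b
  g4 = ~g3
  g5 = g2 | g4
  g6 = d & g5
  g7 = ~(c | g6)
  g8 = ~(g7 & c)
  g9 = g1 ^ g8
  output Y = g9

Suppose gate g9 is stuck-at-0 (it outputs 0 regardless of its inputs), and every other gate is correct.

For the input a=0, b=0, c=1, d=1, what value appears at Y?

0

Propagate with g9 forced: g1=0, g2=0, g3=0, g4=1, g5=1, g6=1, g7=0, g8=1, g9=0 [stuck-at-0].
So Y = 0. (Without the fault it would be 1.)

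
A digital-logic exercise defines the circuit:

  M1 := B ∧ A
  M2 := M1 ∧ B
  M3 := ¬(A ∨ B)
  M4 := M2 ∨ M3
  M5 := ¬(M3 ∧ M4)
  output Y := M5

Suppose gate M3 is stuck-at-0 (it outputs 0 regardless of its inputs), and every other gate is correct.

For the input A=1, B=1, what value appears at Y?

1

Propagate with M3 forced: M1=1, M2=1, M3=0 [stuck-at-0], M4=1, M5=1.
So Y = 1. (Same as the fault-free value — the fault is masked on this input.)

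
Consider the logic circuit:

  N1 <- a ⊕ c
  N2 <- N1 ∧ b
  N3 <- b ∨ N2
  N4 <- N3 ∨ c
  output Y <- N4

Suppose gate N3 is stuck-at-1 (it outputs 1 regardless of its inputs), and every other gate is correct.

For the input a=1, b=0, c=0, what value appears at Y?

Propagate with N3 forced: N1=1, N2=0, N3=1 [stuck-at-1], N4=1.
So Y = 1. (Without the fault it would be 0.)

1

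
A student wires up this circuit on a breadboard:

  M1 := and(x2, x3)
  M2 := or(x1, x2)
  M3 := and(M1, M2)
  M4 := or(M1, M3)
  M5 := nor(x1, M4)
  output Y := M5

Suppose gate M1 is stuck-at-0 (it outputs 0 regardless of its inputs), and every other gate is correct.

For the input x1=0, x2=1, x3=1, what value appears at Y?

Propagate with M1 forced: M1=0 [stuck-at-0], M2=1, M3=0, M4=0, M5=1.
So Y = 1. (Without the fault it would be 0.)

1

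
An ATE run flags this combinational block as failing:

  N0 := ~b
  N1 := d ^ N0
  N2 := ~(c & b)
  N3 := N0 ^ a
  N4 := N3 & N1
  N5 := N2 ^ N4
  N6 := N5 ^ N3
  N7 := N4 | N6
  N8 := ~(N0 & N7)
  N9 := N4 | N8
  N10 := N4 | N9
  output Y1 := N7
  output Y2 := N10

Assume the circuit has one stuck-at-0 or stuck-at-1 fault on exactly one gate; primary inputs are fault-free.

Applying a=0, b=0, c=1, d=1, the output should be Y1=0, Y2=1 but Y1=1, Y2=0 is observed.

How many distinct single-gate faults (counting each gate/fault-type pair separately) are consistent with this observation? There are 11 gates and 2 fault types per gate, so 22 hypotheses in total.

Fault-free: N0=1, N1=0, N2=1, N3=1, N4=0, N5=1, N6=0, N7=0, N8=1, N9=1, N10=1 → Y1=0, Y2=1. Observed Y1=1, Y2=0.
  N0: none of the 2 fault types match ✗
  N1: none of the 2 fault types match ✗
  N2: stuck-at-0 ✓; others ✗
  N3: stuck-at-0 ✓; others ✗
  N4: none of the 2 fault types match ✗
  N5: stuck-at-0 ✓; others ✗
  N6: stuck-at-1 ✓; others ✗
  N7: stuck-at-1 ✓; others ✗
  N8: none of the 2 fault types match ✗
  N9: none of the 2 fault types match ✗
  N10: none of the 2 fault types match ✗
Consistent faults: {N2 stuck-at-0, N3 stuck-at-0, N5 stuck-at-0, N6 stuck-at-1, N7 stuck-at-1} — 5 in all.

5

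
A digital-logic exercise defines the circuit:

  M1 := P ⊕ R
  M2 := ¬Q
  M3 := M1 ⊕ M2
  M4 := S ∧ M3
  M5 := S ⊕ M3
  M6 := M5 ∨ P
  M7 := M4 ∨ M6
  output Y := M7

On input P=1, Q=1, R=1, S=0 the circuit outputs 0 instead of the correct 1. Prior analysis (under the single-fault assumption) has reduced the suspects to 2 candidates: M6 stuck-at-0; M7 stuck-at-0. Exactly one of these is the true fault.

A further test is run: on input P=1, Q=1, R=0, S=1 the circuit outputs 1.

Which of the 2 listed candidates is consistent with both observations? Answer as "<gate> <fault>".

Evaluate each candidate on input P=1, Q=1, R=0, S=1:
  M6 stuck-at-0: M1=1, M2=0, M3=1, M4=1, M5=0, M6=0 [stuck-at-0], M7=1 → 1 — matches
  M7 stuck-at-0: M1=1, M2=0, M3=1, M4=1, M5=0, M6=1, M7=0 [stuck-at-0] → 0 — eliminated
Only M6 stuck-at-0 reproduces the observed 1.

M6 stuck-at-0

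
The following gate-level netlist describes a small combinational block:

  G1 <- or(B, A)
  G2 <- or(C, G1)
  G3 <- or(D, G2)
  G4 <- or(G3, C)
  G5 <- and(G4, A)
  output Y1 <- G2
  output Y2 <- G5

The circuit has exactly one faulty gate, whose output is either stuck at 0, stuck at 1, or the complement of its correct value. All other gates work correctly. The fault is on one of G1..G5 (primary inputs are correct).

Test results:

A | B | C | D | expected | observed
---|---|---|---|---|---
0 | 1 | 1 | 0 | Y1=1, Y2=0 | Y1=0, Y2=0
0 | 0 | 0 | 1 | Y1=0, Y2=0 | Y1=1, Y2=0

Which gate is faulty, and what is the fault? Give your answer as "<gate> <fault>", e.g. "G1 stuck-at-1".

Fault-free values for test 1 (A=0, B=1, C=1, D=0): G1=1, G2=1, G3=1, G4=1, G5=0, giving Y1=1, Y2=0. Observed Y1=0, Y2=0.
Test 1: faults giving observed Y1=0, Y2=0 are {G2 stuck-at-0, G2 inverted output}.
Test 2 (A=0, B=0, C=0, D=1): fault-free G1=0, G2=0, G3=1, G4=1, G5=0 → Y1=0, Y2=0; observed Y1=1, Y2=0. Eliminates G2 stuck-at-0.
Only G2 inverted output is consistent with every test.

G2 inverted output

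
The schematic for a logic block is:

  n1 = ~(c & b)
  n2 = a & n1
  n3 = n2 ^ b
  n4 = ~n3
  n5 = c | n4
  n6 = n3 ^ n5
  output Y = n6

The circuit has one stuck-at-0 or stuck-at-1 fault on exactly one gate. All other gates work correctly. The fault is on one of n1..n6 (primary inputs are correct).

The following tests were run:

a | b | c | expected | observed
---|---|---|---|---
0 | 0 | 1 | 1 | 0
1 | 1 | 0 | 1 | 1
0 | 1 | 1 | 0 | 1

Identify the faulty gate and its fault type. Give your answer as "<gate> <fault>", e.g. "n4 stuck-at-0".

n2 stuck-at-1

Fault-free values for test 1 (a=0, b=0, c=1): n1=1, n2=0, n3=0, n4=1, n5=1, n6=1, giving Y=1. Observed 0.
Test 1: faults giving observed 0 are {n2 stuck-at-1, n3 stuck-at-1, n5 stuck-at-0, n6 stuck-at-0}.
Test 2 (a=1, b=1, c=0): fault-free n1=1, n2=1, n3=0, n4=1, n5=1, n6=1 → 1; observed 1. Eliminates n5 stuck-at-0, n6 stuck-at-0.
Test 3 (a=0, b=1, c=1): fault-free n1=0, n2=0, n3=1, n4=0, n5=1, n6=0 → 0; observed 1. Eliminates n3 stuck-at-1.
Only n2 stuck-at-1 is consistent with every test.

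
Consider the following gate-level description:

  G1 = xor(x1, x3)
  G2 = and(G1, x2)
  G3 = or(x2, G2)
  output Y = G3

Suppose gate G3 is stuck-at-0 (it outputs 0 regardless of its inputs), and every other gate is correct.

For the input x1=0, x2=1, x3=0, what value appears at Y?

0

Propagate with G3 forced: G1=0, G2=0, G3=0 [stuck-at-0].
So Y = 0. (Without the fault it would be 1.)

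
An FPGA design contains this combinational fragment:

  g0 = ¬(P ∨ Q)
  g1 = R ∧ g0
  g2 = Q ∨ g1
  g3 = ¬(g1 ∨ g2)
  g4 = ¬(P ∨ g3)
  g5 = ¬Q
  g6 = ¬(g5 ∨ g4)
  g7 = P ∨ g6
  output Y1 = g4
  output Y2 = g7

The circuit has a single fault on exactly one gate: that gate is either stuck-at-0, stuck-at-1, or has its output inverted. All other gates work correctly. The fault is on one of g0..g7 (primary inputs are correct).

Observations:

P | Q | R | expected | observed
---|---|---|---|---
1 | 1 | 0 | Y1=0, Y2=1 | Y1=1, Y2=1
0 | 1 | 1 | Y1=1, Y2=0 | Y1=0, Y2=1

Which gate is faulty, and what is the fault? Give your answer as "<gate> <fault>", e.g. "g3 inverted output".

g4 inverted output

Fault-free values for test 1 (P=1, Q=1, R=0): g0=0, g1=0, g2=1, g3=0, g4=0, g5=0, g6=1, g7=1, giving Y1=0, Y2=1. Observed Y1=1, Y2=1.
Test 1: faults giving observed Y1=1, Y2=1 are {g4 stuck-at-1, g4 inverted output}.
Test 2 (P=0, Q=1, R=1): fault-free g0=0, g1=0, g2=1, g3=0, g4=1, g5=0, g6=0, g7=0 → Y1=1, Y2=0; observed Y1=0, Y2=1. Eliminates g4 stuck-at-1.
Only g4 inverted output is consistent with every test.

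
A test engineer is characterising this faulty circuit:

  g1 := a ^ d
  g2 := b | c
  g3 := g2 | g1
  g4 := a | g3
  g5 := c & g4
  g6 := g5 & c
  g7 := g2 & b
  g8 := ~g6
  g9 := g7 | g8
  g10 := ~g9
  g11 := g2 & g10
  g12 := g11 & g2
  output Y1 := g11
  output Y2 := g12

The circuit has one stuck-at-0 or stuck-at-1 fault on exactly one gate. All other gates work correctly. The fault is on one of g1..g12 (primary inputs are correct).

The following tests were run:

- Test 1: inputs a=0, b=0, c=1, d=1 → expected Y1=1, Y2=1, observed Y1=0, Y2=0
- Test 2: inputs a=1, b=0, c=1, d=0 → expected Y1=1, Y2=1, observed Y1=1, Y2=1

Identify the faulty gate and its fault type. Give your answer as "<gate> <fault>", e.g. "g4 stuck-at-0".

g3 stuck-at-0

Fault-free values for test 1 (a=0, b=0, c=1, d=1): g1=1, g2=1, g3=1, g4=1, g5=1, g6=1, g7=0, g8=0, g9=0, g10=1, g11=1, g12=1, giving Y1=1, Y2=1. Observed Y1=0, Y2=0.
Test 1: faults giving observed Y1=0, Y2=0 are {g2 stuck-at-0, g3 stuck-at-0, g4 stuck-at-0, g5 stuck-at-0, g6 stuck-at-0, g7 stuck-at-1, g8 stuck-at-1, g9 stuck-at-1, g10 stuck-at-0, g11 stuck-at-0}.
Test 2 (a=1, b=0, c=1, d=0): fault-free g1=1, g2=1, g3=1, g4=1, g5=1, g6=1, g7=0, g8=0, g9=0, g10=1, g11=1, g12=1 → Y1=1, Y2=1; observed Y1=1, Y2=1. Eliminates g2 stuck-at-0, g4 stuck-at-0, g5 stuck-at-0, g6 stuck-at-0, g7 stuck-at-1, g8 stuck-at-1, g9 stuck-at-1, g10 stuck-at-0, g11 stuck-at-0.
Only g3 stuck-at-0 is consistent with every test.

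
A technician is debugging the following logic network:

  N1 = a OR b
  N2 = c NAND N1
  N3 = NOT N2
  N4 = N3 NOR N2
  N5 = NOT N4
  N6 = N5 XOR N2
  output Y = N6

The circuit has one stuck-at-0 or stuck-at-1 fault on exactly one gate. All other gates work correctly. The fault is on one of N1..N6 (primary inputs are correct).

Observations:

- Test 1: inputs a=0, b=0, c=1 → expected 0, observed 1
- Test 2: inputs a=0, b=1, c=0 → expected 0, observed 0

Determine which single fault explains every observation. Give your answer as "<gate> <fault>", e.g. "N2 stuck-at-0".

Fault-free values for test 1 (a=0, b=0, c=1): N1=0, N2=1, N3=0, N4=0, N5=1, N6=0, giving Y=0. Observed 1.
Test 1: faults giving observed 1 are {N1 stuck-at-1, N2 stuck-at-0, N4 stuck-at-1, N5 stuck-at-0, N6 stuck-at-1}.
Test 2 (a=0, b=1, c=0): fault-free N1=1, N2=1, N3=0, N4=0, N5=1, N6=0 → 0; observed 0. Eliminates N2 stuck-at-0, N4 stuck-at-1, N5 stuck-at-0, N6 stuck-at-1.
Only N1 stuck-at-1 is consistent with every test.

N1 stuck-at-1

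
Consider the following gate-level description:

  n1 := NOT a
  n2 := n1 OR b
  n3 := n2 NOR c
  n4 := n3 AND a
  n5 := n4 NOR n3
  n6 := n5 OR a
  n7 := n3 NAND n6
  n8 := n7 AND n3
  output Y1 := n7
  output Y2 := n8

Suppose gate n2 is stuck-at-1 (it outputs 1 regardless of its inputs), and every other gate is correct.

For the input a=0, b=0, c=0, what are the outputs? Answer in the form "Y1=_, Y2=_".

Propagate with n2 forced: n1=1, n2=1 [stuck-at-1], n3=0, n4=0, n5=1, n6=1, n7=1, n8=0.
So the outputs are Y1=1, Y2=0. (Same as the fault-free value — the fault is masked on this input.)

Y1=1, Y2=0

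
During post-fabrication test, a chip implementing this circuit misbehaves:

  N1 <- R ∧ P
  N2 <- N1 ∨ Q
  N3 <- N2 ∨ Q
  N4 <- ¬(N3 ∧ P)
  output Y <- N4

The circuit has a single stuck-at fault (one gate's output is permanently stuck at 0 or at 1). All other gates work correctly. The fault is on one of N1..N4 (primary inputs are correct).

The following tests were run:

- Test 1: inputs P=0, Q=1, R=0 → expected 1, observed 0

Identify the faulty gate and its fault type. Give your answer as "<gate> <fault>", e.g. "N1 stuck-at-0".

Fault-free values for test 1 (P=0, Q=1, R=0): N1=0, N2=1, N3=1, N4=1, giving Y=1. Observed 0.
Test 1: faults giving observed 0 are {N4 stuck-at-0}.
Only N4 stuck-at-0 is consistent with every test.

N4 stuck-at-0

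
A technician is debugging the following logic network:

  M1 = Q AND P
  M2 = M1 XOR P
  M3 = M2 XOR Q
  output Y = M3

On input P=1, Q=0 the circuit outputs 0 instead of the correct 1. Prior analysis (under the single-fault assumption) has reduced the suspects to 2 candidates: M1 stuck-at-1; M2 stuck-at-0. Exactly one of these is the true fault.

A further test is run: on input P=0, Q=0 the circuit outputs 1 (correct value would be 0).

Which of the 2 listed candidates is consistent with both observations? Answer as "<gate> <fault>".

Evaluate each candidate on input P=0, Q=0:
  M1 stuck-at-1: M1=1 [stuck-at-1], M2=1, M3=1 → 1 — matches
  M2 stuck-at-0: M1=0, M2=0 [stuck-at-0], M3=0 → 0 — eliminated
Only M1 stuck-at-1 reproduces the observed 1.

M1 stuck-at-1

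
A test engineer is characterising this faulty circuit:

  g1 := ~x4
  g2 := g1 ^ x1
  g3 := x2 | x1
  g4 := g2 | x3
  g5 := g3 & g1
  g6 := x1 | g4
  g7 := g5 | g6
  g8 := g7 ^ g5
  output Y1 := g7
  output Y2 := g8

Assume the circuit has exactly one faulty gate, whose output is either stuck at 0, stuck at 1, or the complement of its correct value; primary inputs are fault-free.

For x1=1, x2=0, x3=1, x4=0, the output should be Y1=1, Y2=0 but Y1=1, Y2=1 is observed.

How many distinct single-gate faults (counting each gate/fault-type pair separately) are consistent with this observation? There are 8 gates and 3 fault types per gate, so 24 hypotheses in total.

Fault-free: g1=1, g2=0, g3=1, g4=1, g5=1, g6=1, g7=1, g8=0 → Y1=1, Y2=0. Observed Y1=1, Y2=1.
  g1: stuck-at-0, inverted output ✓; others ✗
  g2: none of the 3 fault types match ✗
  g3: stuck-at-0, inverted output ✓; others ✗
  g4: none of the 3 fault types match ✗
  g5: stuck-at-0, inverted output ✓; others ✗
  g6: none of the 3 fault types match ✗
  g7: none of the 3 fault types match ✗
  g8: stuck-at-1, inverted output ✓; others ✗
Consistent faults: {g1 stuck-at-0, g1 inverted output, g3 stuck-at-0, g3 inverted output, g5 stuck-at-0, g5 inverted output, g8 stuck-at-1, g8 inverted output} — 8 in all.

8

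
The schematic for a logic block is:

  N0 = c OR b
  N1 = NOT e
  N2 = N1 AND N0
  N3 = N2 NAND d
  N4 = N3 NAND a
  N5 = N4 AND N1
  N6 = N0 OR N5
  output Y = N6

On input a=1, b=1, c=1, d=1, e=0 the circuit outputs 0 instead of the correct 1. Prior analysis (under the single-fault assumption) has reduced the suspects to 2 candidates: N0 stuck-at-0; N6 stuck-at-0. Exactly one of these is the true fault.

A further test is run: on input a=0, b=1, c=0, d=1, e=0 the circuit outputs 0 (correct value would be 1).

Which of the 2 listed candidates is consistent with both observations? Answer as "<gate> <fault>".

N6 stuck-at-0

Evaluate each candidate on input a=0, b=1, c=0, d=1, e=0:
  N0 stuck-at-0: N0=0 [stuck-at-0], N1=1, N2=0, N3=1, N4=1, N5=1, N6=1 → 1 — eliminated
  N6 stuck-at-0: N0=1, N1=1, N2=1, N3=0, N4=1, N5=1, N6=0 [stuck-at-0] → 0 — matches
Only N6 stuck-at-0 reproduces the observed 0.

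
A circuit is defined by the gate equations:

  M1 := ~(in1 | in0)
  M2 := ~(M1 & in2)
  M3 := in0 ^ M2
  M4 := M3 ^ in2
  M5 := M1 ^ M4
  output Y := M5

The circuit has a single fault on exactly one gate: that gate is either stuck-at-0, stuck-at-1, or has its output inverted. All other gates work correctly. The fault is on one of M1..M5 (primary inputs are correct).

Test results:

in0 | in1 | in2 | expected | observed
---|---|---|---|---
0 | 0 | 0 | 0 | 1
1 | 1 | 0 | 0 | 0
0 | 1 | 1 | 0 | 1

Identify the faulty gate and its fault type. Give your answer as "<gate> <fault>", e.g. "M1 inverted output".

Fault-free values for test 1 (in0=0, in1=0, in2=0): M1=1, M2=1, M3=1, M4=1, M5=0, giving Y=0. Observed 1.
Test 1: faults giving observed 1 are {M1 stuck-at-0, M1 inverted output, M2 stuck-at-0, M2 inverted output, M3 stuck-at-0, M3 inverted output, M4 stuck-at-0, M4 inverted output, M5 stuck-at-1, M5 inverted output}.
Test 2 (in0=1, in1=1, in2=0): fault-free M1=0, M2=1, M3=0, M4=0, M5=0 → 0; observed 0. Eliminates M1 inverted output, M2 stuck-at-0, M2 inverted output, M3 inverted output, M4 inverted output, M5 stuck-at-1, M5 inverted output.
Test 3 (in0=0, in1=1, in2=1): fault-free M1=0, M2=1, M3=1, M4=0, M5=0 → 0; observed 1. Eliminates M1 stuck-at-0, M4 stuck-at-0.
Only M3 stuck-at-0 is consistent with every test.

M3 stuck-at-0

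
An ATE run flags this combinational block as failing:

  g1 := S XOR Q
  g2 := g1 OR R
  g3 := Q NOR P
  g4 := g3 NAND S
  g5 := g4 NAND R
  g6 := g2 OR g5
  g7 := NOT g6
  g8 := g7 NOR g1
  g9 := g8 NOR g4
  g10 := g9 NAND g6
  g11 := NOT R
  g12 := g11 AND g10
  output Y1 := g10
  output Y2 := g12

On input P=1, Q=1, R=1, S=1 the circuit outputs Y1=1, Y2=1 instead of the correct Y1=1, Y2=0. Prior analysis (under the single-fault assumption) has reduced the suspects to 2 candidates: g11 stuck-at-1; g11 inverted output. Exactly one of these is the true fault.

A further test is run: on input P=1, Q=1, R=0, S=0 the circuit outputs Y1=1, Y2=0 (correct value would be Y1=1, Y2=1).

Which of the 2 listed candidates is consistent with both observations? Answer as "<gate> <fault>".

g11 inverted output

Evaluate each candidate on input P=1, Q=1, R=0, S=0:
  g11 stuck-at-1: g1=1, g2=1, g3=0, g4=1, g5=1, g6=1, g7=0, g8=0, g9=0, g10=1, g11=1 [stuck-at-1], g12=1 → Y1=1, Y2=1 — eliminated
  g11 inverted output: g1=1, g2=1, g3=0, g4=1, g5=1, g6=1, g7=0, g8=0, g9=0, g10=1, g11=0 [inverted output], g12=0 → Y1=1, Y2=0 — matches
Only g11 inverted output reproduces the observed Y1=1, Y2=0.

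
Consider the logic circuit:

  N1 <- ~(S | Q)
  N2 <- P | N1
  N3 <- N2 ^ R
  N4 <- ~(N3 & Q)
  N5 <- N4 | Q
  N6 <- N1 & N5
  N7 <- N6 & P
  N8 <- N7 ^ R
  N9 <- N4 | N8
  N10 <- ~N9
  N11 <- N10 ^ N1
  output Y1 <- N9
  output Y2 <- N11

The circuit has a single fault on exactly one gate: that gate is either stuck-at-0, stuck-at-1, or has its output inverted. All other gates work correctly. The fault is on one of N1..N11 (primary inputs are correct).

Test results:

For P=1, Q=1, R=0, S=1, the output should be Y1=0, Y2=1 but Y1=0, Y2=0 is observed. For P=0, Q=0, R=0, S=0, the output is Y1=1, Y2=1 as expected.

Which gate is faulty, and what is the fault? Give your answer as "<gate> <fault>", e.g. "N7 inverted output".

N10 stuck-at-0

Fault-free values for test 1 (P=1, Q=1, R=0, S=1): N1=0, N2=1, N3=1, N4=0, N5=1, N6=0, N7=0, N8=0, N9=0, N10=1, N11=1, giving Y1=0, Y2=1. Observed Y1=0, Y2=0.
Test 1: faults giving observed Y1=0, Y2=0 are {N10 stuck-at-0, N10 inverted output, N11 stuck-at-0, N11 inverted output}.
Test 2 (P=0, Q=0, R=0, S=0): fault-free N1=1, N2=1, N3=1, N4=1, N5=1, N6=1, N7=0, N8=0, N9=1, N10=0, N11=1 → Y1=1, Y2=1; observed Y1=1, Y2=1. Eliminates N10 inverted output, N11 stuck-at-0, N11 inverted output.
Only N10 stuck-at-0 is consistent with every test.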